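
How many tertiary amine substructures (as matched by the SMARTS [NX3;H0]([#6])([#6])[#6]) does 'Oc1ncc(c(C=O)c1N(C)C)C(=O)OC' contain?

[NX3;H0]([#6])([#6])[#6] is the SMARTS for a tertiary amine: a trivalent nitrogen with no H, bonded to three carbons.
Exactly one fragment in the molecule meets all constraints, giving 1 match.

1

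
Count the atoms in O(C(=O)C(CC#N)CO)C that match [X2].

3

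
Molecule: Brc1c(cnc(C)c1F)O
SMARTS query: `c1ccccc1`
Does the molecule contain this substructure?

The pattern c1ccccc1 describes six aromatic carbons in a ring — a benzene ring.
The closest candidate here is a methyl group (-CH3), but no six-membered all-carbon aromatic ring is present. No other fragment satisfies the full query, so there is no match.

No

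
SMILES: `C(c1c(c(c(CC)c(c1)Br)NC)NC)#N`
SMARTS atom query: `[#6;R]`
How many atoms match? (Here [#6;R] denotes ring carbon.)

The query [#6;R] means: carbon that is part of a ring.
Check the 15 heavy atoms by environment: 6× c (aromatic, in 6-ring) → match; 5× C (acyclic) → no; 3× N (acyclic) → no; 1× Br (acyclic) → no.
That gives 6 matching atoms.

6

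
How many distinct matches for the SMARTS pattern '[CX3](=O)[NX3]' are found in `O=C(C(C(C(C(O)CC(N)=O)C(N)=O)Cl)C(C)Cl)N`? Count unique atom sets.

3

[CX3](=O)[NX3] is the SMARTS for an amide: a carbonyl carbon bonded to a trivalent nitrogen.
The molecule carries 3 separate instances of a primary amide (-C(=O)NH2) meeting every constraint; each maps to a distinct set of atoms, giving 3 matches.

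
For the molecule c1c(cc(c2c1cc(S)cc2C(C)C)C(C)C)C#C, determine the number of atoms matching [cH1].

4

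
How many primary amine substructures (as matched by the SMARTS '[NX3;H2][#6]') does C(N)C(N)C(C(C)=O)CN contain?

[NX3;H2][#6] is the SMARTS for a primary amine: a trivalent nitrogen with two H attached to carbon.
The molecule carries 3 separate instances of a primary amino group (-NH2) meeting every constraint; each maps to a distinct set of atoms, giving 3 matches.

3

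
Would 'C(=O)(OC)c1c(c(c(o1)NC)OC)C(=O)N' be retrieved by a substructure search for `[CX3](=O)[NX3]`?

Yes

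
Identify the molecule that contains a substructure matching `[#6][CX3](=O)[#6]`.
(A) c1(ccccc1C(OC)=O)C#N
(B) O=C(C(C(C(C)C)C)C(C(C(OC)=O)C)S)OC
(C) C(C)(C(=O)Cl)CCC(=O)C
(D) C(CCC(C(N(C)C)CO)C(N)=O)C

C

[#6][CX3](=O)[#6] describes a carbonyl carbon (no H) flanked by two carbons (a ketone).
(A) has a methyl-ester group (-C(=O)OCH3) but one neighbour of the carbonyl carbon is O, not C.
(B) has a methyl-ester group (-C(=O)OCH3) but one neighbour of the carbonyl carbon is O, not C.
(C) contains an acetyl/ketone group (-C(=O)CH3), which satisfies every atom and bond constraint.
(D) has a primary amide (-C(=O)NH2) but one neighbour of the carbonyl carbon is N, not C.
So the answer is (C).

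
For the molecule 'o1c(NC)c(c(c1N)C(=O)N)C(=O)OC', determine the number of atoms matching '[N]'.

Check the 15 heavy atoms by environment: 1× o (aromatic) → no; 4× c (aromatic) → no; 3× N → match; 4× C → no; 3× O → no.
That gives 3 matching atoms.

3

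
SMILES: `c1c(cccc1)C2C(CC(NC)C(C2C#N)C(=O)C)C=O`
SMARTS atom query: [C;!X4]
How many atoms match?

The query [C;!X4] means: aliphatic carbon that does not have four total connections.
Check the 21 heavy atoms by environment: 8× C (X4) → no; 2× C (X3) → match; 2× O (X1) → no; 1× N (X3) → no; 1× C (X2) → match; 1× N (X1) → no; 6× c (aromatic, X3) → no.
Summing the matching environments: 2 + 1 = 3 matching atoms.

3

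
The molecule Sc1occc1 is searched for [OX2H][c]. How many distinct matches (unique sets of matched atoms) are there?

0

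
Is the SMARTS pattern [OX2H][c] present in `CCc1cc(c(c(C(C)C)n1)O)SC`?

Yes

The pattern [OX2H][c] describes a hydroxyl oxygen attached to an aromatic carbon — a phenol.
The molecule carries a hydroxyl group (-OH), whose atoms satisfy every constraint of the query, so the pattern matches.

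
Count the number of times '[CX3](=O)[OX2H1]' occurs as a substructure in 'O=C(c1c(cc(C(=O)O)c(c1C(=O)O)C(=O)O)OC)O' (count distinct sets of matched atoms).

4

[CX3](=O)[OX2H1] is the SMARTS for a carboxylic acid: an sp2 carbon double-bonded to O and single-bonded to an -OH oxygen.
The molecule carries 4 separate instances of a carboxylic acid group (-C(=O)OH) meeting every constraint; each maps to a distinct set of atoms, giving 4 matches.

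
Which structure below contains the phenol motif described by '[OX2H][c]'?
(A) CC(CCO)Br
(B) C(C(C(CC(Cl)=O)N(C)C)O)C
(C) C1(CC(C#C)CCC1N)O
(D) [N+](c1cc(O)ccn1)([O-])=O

[OX2H][c] describes a hydroxyl oxygen attached to an aromatic carbon (a phenol).
(A) has a hydroxyl group (-OH) but the -OH is on an aliphatic carbon, not an aromatic c.
(B) has a hydroxyl group (-OH) but the -OH is on an aliphatic carbon, not an aromatic c.
(C) has a hydroxyl group (-OH) but the -OH is on an aliphatic carbon, not an aromatic c.
(D) contains a hydroxyl group (-OH), which satisfies every atom and bond constraint.
So the answer is (D).

D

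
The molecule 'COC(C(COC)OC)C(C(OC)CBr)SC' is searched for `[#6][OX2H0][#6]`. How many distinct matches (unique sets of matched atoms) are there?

4

[#6][OX2H0][#6] is the SMARTS for an ether: an aliphatic oxygen bridging two carbons with no H on the oxygen.
The molecule carries 4 separate instances of a methoxy ether (-OCH3) meeting every constraint; each maps to a distinct set of atoms, giving 4 matches.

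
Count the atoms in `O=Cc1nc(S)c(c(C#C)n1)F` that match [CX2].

Check the 12 heavy atoms by environment: 2× n (aromatic, X2) → no; 4× c (aromatic, X3) → no; 1× F (X1) → no; 1× C (X3) → no; 1× O (X1) → no; 2× C (X2) → match; 1× S (X2) → no.
That gives 2 matching atoms.

2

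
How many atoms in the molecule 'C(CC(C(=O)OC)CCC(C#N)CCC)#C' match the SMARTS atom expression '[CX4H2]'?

5

Check the 16 heavy atoms by environment: 5× C (H2, X4) → match; 2× C (H1, X4) → no; 2× C (H0, X2) → no; 1× N (H0, X1) → no; 2× C (H3, X4) → no; 1× C (H0, X3) → no; 1× O (H0, X1) → no; 1× O (H0, X2) → no; 1× C (H1, X2) → no.
That gives 5 matching atoms.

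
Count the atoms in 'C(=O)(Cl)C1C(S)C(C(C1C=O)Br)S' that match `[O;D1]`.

The query [O;D1] means: aliphatic oxygen bonded to exactly one heavy atom.
Check the 13 heavy atoms by environment: 6× C (D3) → no; 2× S (D1) → no; 1× C (D2) → no; 2× O (D1) → match; 1× Cl (D1) → no; 1× Br (D1) → no.
That gives 2 matching atoms.

2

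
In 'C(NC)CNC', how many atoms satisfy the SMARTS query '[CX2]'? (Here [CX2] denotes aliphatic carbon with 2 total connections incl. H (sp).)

0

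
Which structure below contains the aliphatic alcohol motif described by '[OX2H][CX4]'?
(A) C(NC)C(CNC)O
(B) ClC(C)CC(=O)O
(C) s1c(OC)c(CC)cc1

[OX2H][CX4] describes a hydroxyl oxygen bound to an sp3 (X4) carbon (an aliphatic alcohol).
(A) contains a hydroxyl group (-OH), which satisfies every atom and bond constraint.
(B) has a carboxylic acid group (-C(=O)OH) but the -OH is on a CX3 carbonyl carbon, not a CX4 carbon.
(C) has a methoxy ether (-OCH3) but the oxygen has H0 (ether), not H1.
So the answer is (A).

A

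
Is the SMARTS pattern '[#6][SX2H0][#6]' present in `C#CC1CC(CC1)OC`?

No

The pattern [#6][SX2H0][#6] describes an aliphatic sulfur bridging two carbons with no H on the sulfur — a thioether.
The closest candidate here is a methoxy ether (-OCH3), but the bridging atom is O, not S. No other fragment satisfies the full query, so there is no match.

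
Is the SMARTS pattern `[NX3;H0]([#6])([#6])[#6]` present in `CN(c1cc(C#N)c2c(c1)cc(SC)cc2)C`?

The pattern [NX3;H0]([#6])([#6])[#6] describes a trivalent nitrogen with no H, bonded to three carbons — a tertiary amine.
The molecule carries a dimethylamino group (-N(CH3)2), whose atoms satisfy every constraint of the query, so the pattern matches.

Yes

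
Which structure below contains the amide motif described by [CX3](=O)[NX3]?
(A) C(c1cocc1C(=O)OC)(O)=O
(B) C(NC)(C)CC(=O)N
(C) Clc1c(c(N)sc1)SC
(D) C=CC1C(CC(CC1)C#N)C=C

B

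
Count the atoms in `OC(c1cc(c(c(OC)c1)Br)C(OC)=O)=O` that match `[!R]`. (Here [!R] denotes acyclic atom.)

10

The query [!R] means: !R matches any atom not in a ring.
Check the 16 heavy atoms by environment: 6× c (aromatic, in 6-ring) → no; 4× C (acyclic) → match; 5× O (acyclic) → match; 1× Br (acyclic) → match.
Summing the matching environments: 4 + 5 + 1 = 10 matching atoms.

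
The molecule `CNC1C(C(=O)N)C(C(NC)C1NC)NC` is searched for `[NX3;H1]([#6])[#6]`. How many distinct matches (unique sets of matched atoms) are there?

4

[NX3;H1]([#6])[#6] is the SMARTS for a secondary amine: a trivalent nitrogen with one H, bonded to two carbons.
The molecule carries 4 separate instances of an N-methylamino group (-NHCH3) meeting every constraint; each maps to a distinct set of atoms, giving 4 matches.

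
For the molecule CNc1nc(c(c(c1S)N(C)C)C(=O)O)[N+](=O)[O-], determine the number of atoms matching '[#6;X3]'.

6

Check the 18 heavy atoms by environment: 1× n (aromatic, X2) → no; 5× c (aromatic, X3) → match; 1× C (X3) → match; 2× O (X1) → no; 1× O (X2) → no; 2× N (X3) → no; 3× C (X4) → no; 1× S (X2) → no; 1× N (charge +1, X3) → no; 1× O (charge -1, X1) → no.
Summing the matching environments: 5 + 1 = 6 matching atoms.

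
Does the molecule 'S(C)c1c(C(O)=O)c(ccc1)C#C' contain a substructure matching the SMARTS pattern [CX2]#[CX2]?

Yes

The pattern [CX2]#[CX2] describes a carbon-carbon triple bond — an alkyne.
The molecule carries an ethynyl group (-C#CH), whose atoms satisfy every constraint of the query, so the pattern matches.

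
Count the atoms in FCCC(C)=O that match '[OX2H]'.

0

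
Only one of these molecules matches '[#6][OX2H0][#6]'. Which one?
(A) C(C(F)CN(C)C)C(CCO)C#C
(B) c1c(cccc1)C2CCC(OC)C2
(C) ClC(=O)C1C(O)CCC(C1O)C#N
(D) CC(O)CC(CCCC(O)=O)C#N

B

[#6][OX2H0][#6] describes an aliphatic oxygen bridging two carbons with no H on the oxygen (an ether).
(A) has a hydroxyl group (-OH) but the oxygen has H1, not H0 bridging two carbons.
(B) contains a methoxy ether (-OCH3), which satisfies every atom and bond constraint.
(C) has a hydroxyl group (-OH) but the oxygen has H1, not H0 bridging two carbons.
(D) has a carboxylic acid group (-C(=O)OH) but the -OH oxygen has H1; the =O is OX1, not OX2.
So the answer is (B).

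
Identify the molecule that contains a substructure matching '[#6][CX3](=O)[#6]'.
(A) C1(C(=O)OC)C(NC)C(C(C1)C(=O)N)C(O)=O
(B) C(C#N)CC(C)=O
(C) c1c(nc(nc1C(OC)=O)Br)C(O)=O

[#6][CX3](=O)[#6] describes a carbonyl carbon (no H) flanked by two carbons (a ketone).
(A) has a primary amide (-C(=O)NH2) but one neighbour of the carbonyl carbon is N, not C.
(B) contains an acetyl/ketone group (-C(=O)CH3), which satisfies every atom and bond constraint.
(C) has a carboxylic acid group (-C(=O)OH) but one neighbour of the carbonyl carbon is O, not C.
So the answer is (B).

B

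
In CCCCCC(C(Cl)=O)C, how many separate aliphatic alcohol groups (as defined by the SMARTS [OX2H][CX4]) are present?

0

[OX2H][CX4] is the SMARTS for an aliphatic alcohol: a hydroxyl oxygen bound to an sp3 (X4) carbon.
No fragment in the molecule satisfies every constraint, giving 0 matches.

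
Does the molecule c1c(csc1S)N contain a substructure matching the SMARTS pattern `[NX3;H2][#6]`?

Yes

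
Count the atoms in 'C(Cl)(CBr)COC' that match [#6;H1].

The query [#6;H1] means: any carbon bearing exactly one hydrogen.
Check the 7 heavy atoms by environment: 2× C (H2) → no; 1× C (H1) → match; 1× Br (H0) → no; 1× Cl (H0) → no; 1× O (H0) → no; 1× C (H3) → no.
That gives 1 matching atom.

1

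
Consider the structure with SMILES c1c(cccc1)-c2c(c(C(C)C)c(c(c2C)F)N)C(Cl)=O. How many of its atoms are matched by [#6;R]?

12

The query [#6;R] means: carbon that is part of a ring.
Check the 21 heavy atoms by environment: 12× c (aromatic, in 6-ring) → match; 5× C (acyclic) → no; 1× N (acyclic) → no; 1× O (acyclic) → no; 1× Cl (acyclic) → no; 1× F (acyclic) → no.
That gives 12 matching atoms.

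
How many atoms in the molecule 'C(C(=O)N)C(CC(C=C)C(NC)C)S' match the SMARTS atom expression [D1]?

6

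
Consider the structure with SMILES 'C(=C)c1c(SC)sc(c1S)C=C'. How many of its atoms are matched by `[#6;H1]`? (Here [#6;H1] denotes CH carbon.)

2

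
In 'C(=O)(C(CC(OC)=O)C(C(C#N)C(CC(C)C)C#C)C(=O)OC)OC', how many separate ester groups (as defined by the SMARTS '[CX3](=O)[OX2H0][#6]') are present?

[CX3](=O)[OX2H0][#6] is the SMARTS for an ester: a carbonyl carbon bonded to an oxygen that is itself bonded to carbon (no H on that O).
The molecule carries 3 separate instances of a methyl-ester group (-C(=O)OCH3) meeting every constraint; each maps to a distinct set of atoms, giving 3 matches.

3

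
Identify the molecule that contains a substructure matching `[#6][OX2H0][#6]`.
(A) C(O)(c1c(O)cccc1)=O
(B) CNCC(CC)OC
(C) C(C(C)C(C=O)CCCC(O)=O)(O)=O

[#6][OX2H0][#6] describes an aliphatic oxygen bridging two carbons with no H on the oxygen (an ether).
(A) has a carboxylic acid group (-C(=O)OH) but the -OH oxygen has H1; the =O is OX1, not OX2.
(B) contains a methoxy ether (-OCH3), which satisfies every atom and bond constraint.
(C) has a carboxylic acid group (-C(=O)OH) but the -OH oxygen has H1; the =O is OX1, not OX2.
So the answer is (B).

B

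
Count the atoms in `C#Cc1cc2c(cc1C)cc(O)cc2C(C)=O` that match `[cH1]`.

4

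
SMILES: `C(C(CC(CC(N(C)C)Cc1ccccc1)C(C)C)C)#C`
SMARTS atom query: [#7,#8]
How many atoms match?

1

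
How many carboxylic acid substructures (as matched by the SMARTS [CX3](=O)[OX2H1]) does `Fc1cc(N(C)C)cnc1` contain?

[CX3](=O)[OX2H1] is the SMARTS for a carboxylic acid: an sp2 carbon double-bonded to O and single-bonded to an -OH oxygen.
No fragment in the molecule satisfies every constraint, giving 0 matches.

0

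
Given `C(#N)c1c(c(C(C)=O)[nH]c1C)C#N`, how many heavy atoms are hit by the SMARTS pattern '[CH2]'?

The query [CH2] means: aliphatic carbon with exactly two hydrogens.
Check the 13 heavy atoms by environment: 1× n (aromatic, H1) → no; 4× c (aromatic, H0) → no; 3× C (H0) → no; 2× N (H0) → no; 2× C (H3) → no; 1× O (H0) → no.
No environment satisfies the query, so 0 matching atoms.

0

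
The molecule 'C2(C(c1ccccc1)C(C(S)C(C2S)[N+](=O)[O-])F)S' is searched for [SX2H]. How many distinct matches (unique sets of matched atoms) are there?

[SX2H] is the SMARTS for a thiol: an aliphatic sulfur with two connections, one being H.
The molecule carries 3 separate instances of a thiol (-SH) meeting every constraint; each maps to a distinct set of atoms, giving 3 matches.

3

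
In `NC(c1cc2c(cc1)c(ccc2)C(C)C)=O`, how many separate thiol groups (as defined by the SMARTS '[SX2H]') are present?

0

[SX2H] is the SMARTS for a thiol: an aliphatic sulfur with two connections, one being H.
No fragment in the molecule satisfies every constraint, giving 0 matches.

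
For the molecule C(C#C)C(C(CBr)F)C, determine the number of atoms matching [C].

The query [C] means: uppercase C matches aliphatic (non-aromatic) carbon only.
Check the 9 heavy atoms by environment: 7× C → match; 1× Br → no; 1× F → no.
That gives 7 matching atoms.

7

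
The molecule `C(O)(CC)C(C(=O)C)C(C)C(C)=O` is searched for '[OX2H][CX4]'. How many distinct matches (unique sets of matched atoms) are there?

1

[OX2H][CX4] is the SMARTS for an aliphatic alcohol: a hydroxyl oxygen bound to an sp3 (X4) carbon.
Exactly one fragment in the molecule meets all constraints, giving 1 match.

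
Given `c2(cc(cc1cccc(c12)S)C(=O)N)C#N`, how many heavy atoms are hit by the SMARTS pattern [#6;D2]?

6

The query [#6;D2] means: any carbon bonded to exactly two heavy atoms.
Check the 16 heavy atoms by environment: 5× c (aromatic, D3) → no; 5× c (aromatic, D2) → match; 1× C (D3) → no; 1× O (D1) → no; 2× N (D1) → no; 1× S (D1) → no; 1× C (D2) → match.
Summing the matching environments: 5 + 1 = 6 matching atoms.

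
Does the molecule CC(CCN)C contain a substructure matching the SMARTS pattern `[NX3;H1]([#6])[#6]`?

No

The pattern [NX3;H1]([#6])[#6] describes a trivalent nitrogen with one H, bonded to two carbons — a secondary amine.
The closest candidate here is a primary amino group (-NH2), but the nitrogen has H2 and only one carbon neighbour. No other fragment satisfies the full query, so there is no match.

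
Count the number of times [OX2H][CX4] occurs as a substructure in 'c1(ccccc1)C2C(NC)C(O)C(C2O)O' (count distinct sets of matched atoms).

3

[OX2H][CX4] is the SMARTS for an aliphatic alcohol: a hydroxyl oxygen bound to an sp3 (X4) carbon.
The molecule carries 3 separate instances of a hydroxyl group (-OH) meeting every constraint; each maps to a distinct set of atoms, giving 3 matches.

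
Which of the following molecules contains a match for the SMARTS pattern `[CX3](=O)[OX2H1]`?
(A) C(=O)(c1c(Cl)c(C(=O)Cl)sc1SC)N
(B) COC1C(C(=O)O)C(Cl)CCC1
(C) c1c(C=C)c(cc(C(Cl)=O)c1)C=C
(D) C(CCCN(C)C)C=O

B

[CX3](=O)[OX2H1] describes an sp2 carbon double-bonded to O and single-bonded to an -OH oxygen (a carboxylic acid).
(A) has an acyl chloride (-C(=O)Cl) but the carbonyl is bonded to Cl, not to an -OH oxygen.
(B) contains a carboxylic acid group (-C(=O)OH), which satisfies every atom and bond constraint.
(C) has an acyl chloride (-C(=O)Cl) but the carbonyl is bonded to Cl, not to an -OH oxygen.
(D) has an aldehyde (-CHO) but there is no singly-bonded oxygen on the carbonyl carbon.
So the answer is (B).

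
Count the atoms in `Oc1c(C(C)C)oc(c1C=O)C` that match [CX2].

0

Check the 12 heavy atoms by environment: 1× o (aromatic, X2) → no; 4× c (aromatic, X3) → no; 1× O (X2) → no; 4× C (X4) → no; 1× C (X3) → no; 1× O (X1) → no.
No environment satisfies the query, so 0 matching atoms.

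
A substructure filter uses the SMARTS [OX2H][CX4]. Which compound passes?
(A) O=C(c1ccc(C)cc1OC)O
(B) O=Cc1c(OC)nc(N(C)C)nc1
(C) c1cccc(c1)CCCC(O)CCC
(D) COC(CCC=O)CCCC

C

[OX2H][CX4] describes a hydroxyl oxygen bound to an sp3 (X4) carbon (an aliphatic alcohol).
(A) has a methoxy ether (-OCH3) but the oxygen has H0 (ether), not H1.
(B) has a methoxy ether (-OCH3) but the oxygen has H0 (ether), not H1.
(C) contains a hydroxyl group (-OH), which satisfies every atom and bond constraint.
(D) has a methoxy ether (-OCH3) but the oxygen has H0 (ether), not H1.
So the answer is (C).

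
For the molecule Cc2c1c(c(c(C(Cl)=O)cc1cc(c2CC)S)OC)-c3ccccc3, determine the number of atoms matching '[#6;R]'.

16

Check the 25 heavy atoms by environment: 16× c (aromatic, in 6-ring) → match; 5× C (acyclic) → no; 2× O (acyclic) → no; 1× S (acyclic) → no; 1× Cl (acyclic) → no.
That gives 16 matching atoms.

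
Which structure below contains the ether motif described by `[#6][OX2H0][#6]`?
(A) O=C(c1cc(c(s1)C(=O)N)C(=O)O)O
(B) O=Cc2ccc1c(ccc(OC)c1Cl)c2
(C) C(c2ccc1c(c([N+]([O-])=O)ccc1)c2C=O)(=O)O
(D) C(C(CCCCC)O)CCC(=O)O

B

[#6][OX2H0][#6] describes an aliphatic oxygen bridging two carbons with no H on the oxygen (an ether).
(A) has a carboxylic acid group (-C(=O)OH) but the -OH oxygen has H1; the =O is OX1, not OX2.
(B) contains a methoxy ether (-OCH3), which satisfies every atom and bond constraint.
(C) has a carboxylic acid group (-C(=O)OH) but the -OH oxygen has H1; the =O is OX1, not OX2.
(D) has a hydroxyl group (-OH) but the oxygen has H1, not H0 bridging two carbons.
So the answer is (B).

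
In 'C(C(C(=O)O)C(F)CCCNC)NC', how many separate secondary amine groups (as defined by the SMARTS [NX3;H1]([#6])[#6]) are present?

2

[NX3;H1]([#6])[#6] is the SMARTS for a secondary amine: a trivalent nitrogen with one H, bonded to two carbons.
The molecule carries 2 separate instances of an N-methylamino group (-NHCH3) meeting every constraint; each maps to a distinct set of atoms, giving 2 matches.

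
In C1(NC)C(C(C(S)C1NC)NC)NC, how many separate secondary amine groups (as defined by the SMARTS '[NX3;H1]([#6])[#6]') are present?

4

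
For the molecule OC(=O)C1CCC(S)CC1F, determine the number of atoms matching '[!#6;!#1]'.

4

The query [!#6;!#1] means: not carbon and not hydrogen — any heteroatom.
Check the 11 heavy atoms by environment: 7× C → no; 1× F → match; 1× S → match; 2× O → match.
Summing the matching environments: 1 + 1 + 2 = 4 matching atoms.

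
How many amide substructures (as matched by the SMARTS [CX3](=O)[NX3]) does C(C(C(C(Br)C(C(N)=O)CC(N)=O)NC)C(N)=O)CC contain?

3

[CX3](=O)[NX3] is the SMARTS for an amide: a carbonyl carbon bonded to a trivalent nitrogen.
The molecule carries 3 separate instances of a primary amide (-C(=O)NH2) meeting every constraint; each maps to a distinct set of atoms, giving 3 matches.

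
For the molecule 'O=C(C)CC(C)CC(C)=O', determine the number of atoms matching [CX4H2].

2

The query [CX4H2] means: sp3 carbon (X4) with exactly two hydrogens.
Check the 10 heavy atoms by environment: 2× C (H2, X4) → match; 1× C (H1, X4) → no; 3× C (H3, X4) → no; 2× C (H0, X3) → no; 2× O (H0, X1) → no.
That gives 2 matching atoms.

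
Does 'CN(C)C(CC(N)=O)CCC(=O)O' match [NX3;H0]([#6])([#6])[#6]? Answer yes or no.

Yes

The pattern [NX3;H0]([#6])([#6])[#6] describes a trivalent nitrogen with no H, bonded to three carbons — a tertiary amine.
The molecule carries a dimethylamino group (-N(CH3)2), whose atoms satisfy every constraint of the query, so the pattern matches.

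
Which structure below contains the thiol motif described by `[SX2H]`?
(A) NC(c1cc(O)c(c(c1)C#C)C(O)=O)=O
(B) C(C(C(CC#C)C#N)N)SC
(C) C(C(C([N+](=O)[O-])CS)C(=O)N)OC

C

[SX2H] describes an aliphatic sulfur with two connections, one being H (a thiol).
(A) has a hydroxyl group (-OH) but it is an -OH, not an -SH.
(B) has a methylthio ether (-SCH3) but the sulfur has H0 (bonded to two carbons), not H1.
(C) contains a thiol (-SH), which satisfies every atom and bond constraint.
So the answer is (C).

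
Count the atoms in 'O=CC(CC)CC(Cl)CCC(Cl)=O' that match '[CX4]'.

7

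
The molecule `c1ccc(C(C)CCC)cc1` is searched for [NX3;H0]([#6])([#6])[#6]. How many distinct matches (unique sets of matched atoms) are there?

0

[NX3;H0]([#6])([#6])[#6] is the SMARTS for a tertiary amine: a trivalent nitrogen with no H, bonded to three carbons.
No fragment in the molecule satisfies every constraint, giving 0 matches.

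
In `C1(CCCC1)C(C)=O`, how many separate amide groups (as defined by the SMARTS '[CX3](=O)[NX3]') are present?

0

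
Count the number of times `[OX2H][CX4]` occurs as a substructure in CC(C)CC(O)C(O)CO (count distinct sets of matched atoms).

3

[OX2H][CX4] is the SMARTS for an aliphatic alcohol: a hydroxyl oxygen bound to an sp3 (X4) carbon.
The molecule carries 3 separate instances of a hydroxyl group (-OH) meeting every constraint; each maps to a distinct set of atoms, giving 3 matches.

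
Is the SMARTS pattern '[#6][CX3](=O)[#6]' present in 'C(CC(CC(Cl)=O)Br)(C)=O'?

Yes

The pattern [#6][CX3](=O)[#6] describes a carbonyl carbon (no H) flanked by two carbons — a ketone.
The molecule carries an acetyl/ketone group (-C(=O)CH3), whose atoms satisfy every constraint of the query, so the pattern matches.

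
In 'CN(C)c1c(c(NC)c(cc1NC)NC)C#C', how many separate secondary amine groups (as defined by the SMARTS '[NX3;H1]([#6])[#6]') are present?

[NX3;H1]([#6])[#6] is the SMARTS for a secondary amine: a trivalent nitrogen with one H, bonded to two carbons.
The molecule carries 3 separate instances of an N-methylamino group (-NHCH3) meeting every constraint; each maps to a distinct set of atoms, giving 3 matches.

3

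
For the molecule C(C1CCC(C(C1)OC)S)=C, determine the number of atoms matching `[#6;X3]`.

2

The query [#6;X3] means: any carbon (aromatic or not) with three total connections.
Check the 11 heavy atoms by environment: 7× C (X4) → no; 2× C (X3) → match; 1× O (X2) → no; 1× S (X2) → no.
That gives 2 matching atoms.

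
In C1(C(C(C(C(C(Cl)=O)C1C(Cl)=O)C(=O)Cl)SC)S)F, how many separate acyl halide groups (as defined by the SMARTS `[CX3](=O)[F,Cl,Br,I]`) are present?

3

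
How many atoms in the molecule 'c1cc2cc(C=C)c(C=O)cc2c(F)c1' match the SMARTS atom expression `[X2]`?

0

The query [X2] means: any atom with exactly two total connections (bonds + H).
Check the 15 heavy atoms by environment: 10× c (aromatic, X3) → no; 3× C (X3) → no; 1× O (X1) → no; 1× F (X1) → no.
No environment satisfies the query, so 0 matching atoms.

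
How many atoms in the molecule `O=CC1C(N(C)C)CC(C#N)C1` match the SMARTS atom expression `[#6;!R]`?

4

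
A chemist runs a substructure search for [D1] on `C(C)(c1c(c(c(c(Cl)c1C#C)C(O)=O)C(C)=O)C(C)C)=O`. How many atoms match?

10

The query [D1] means: atom with exactly one heavy-atom neighbour (degree 1).
Check the 21 heavy atoms by environment: 6× c (aromatic, D3) → no; 4× C (D3) → no; 4× O (D1) → match; 5× C (D1) → match; 1× C (D2) → no; 1× Cl (D1) → match.
Summing the matching environments: 4 + 5 + 1 = 10 matching atoms.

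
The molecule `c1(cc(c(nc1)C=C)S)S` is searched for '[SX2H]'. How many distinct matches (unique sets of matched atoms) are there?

2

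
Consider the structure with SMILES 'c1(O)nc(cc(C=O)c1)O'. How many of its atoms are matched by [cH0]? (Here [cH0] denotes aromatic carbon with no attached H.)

3

The query [cH0] means: aromatic carbon with no attached hydrogen (substituted or ring-fusion).
Check the 10 heavy atoms by environment: 1× n (aromatic, H0) → no; 3× c (aromatic, H0) → match; 2× c (aromatic, H1) → no; 1× C (H1) → no; 1× O (H0) → no; 2× O (H1) → no.
That gives 3 matching atoms.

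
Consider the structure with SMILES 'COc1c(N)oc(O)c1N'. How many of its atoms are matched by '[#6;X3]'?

The query [#6;X3] means: any carbon (aromatic or not) with three total connections.
Check the 10 heavy atoms by environment: 1× o (aromatic, X2) → no; 4× c (aromatic, X3) → match; 2× N (X3) → no; 2× O (X2) → no; 1× C (X4) → no.
That gives 4 matching atoms.

4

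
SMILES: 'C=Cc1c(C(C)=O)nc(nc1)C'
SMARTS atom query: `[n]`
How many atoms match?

The query [n] means: lowercase n matches aromatic nitrogen only.
Check the 12 heavy atoms by environment: 2× n (aromatic) → match; 4× c (aromatic) → no; 5× C → no; 1× O → no.
That gives 2 matching atoms.

2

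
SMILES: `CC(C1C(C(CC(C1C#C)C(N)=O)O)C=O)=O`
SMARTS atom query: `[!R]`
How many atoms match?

11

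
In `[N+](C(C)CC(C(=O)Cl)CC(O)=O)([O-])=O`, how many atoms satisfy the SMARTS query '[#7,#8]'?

6

The query [#7,#8] means: nitrogen or oxygen (comma = OR).
Check the 14 heavy atoms by environment: 7× C → no; 4× O → match; 1× Cl → no; 1× N (charge +1) → match; 1× O (charge -1) → match.
Summing the matching environments: 4 + 1 + 1 = 6 matching atoms.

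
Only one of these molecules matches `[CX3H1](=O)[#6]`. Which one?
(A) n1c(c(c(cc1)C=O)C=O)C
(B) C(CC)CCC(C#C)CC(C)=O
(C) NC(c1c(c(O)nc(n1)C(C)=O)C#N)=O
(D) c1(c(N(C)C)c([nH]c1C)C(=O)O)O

[CX3H1](=O)[#6] describes an sp2 carbon with one H, double-bonded to O and single-bonded to carbon (an aldehyde).
(A) contains an aldehyde (-CHO), which satisfies every atom and bond constraint.
(B) has an acetyl/ketone group (-C(=O)CH3) but the carbonyl carbon has H0 (two carbon neighbours), not H1.
(C) has an acetyl/ketone group (-C(=O)CH3) but the carbonyl carbon has H0 (two carbon neighbours), not H1.
(D) has a carboxylic acid group (-C(=O)OH) but the carbonyl carbon has H0 and is bonded to O, not H1.
So the answer is (A).

A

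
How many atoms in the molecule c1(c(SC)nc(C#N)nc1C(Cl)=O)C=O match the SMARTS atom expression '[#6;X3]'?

6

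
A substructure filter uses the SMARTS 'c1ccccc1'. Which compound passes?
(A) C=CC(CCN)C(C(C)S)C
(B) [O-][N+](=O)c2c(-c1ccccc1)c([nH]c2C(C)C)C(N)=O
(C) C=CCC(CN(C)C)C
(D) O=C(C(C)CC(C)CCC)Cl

B

c1ccccc1 describes six aromatic carbons in a ring (a benzene ring).
(A) has a methyl group (-CH3) but no six-membered all-carbon aromatic ring is present.
(B) contains a phenyl ring, which satisfies every atom and bond constraint.
(C) has a methyl group (-CH3) but no six-membered all-carbon aromatic ring is present.
(D) has a methyl group (-CH3) but no six-membered all-carbon aromatic ring is present.
So the answer is (B).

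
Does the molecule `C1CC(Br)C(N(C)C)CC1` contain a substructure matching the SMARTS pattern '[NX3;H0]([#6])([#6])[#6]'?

Yes

The pattern [NX3;H0]([#6])([#6])[#6] describes a trivalent nitrogen with no H, bonded to three carbons — a tertiary amine.
The molecule carries a dimethylamino group (-N(CH3)2), whose atoms satisfy every constraint of the query, so the pattern matches.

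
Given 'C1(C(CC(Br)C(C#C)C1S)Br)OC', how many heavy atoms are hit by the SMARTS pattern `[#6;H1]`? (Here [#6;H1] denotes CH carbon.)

The query [#6;H1] means: any carbon bearing exactly one hydrogen.
Check the 13 heavy atoms by environment: 6× C (H1) → match; 1× C (H2) → no; 1× C (H0) → no; 1× S (H1) → no; 2× Br (H0) → no; 1× O (H0) → no; 1× C (H3) → no.
That gives 6 matching atoms.

6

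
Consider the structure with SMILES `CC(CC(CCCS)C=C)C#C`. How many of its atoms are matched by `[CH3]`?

1

The query [CH3] means: aliphatic carbon with exactly three hydrogens.
Check the 12 heavy atoms by environment: 5× C (H2) → no; 4× C (H1) → no; 1× C (H3) → match; 1× C (H0) → no; 1× S (H1) → no.
That gives 1 matching atom.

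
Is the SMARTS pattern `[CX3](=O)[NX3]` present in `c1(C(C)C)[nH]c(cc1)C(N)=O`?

Yes

The pattern [CX3](=O)[NX3] describes a carbonyl carbon bonded to a trivalent nitrogen — an amide.
The molecule carries a primary amide (-C(=O)NH2), whose atoms satisfy every constraint of the query, so the pattern matches.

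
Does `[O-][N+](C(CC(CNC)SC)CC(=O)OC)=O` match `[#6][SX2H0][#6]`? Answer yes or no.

Yes

The pattern [#6][SX2H0][#6] describes an aliphatic sulfur bridging two carbons with no H on the sulfur — a thioether.
The molecule carries a methylthio ether (-SCH3), whose atoms satisfy every constraint of the query, so the pattern matches.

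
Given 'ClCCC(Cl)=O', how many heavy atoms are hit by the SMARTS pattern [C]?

3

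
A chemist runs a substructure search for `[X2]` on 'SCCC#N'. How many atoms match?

The query [X2] means: any atom with exactly two total connections (bonds + H).
Check the 5 heavy atoms by environment: 2× C (X4) → no; 1× S (X2) → match; 1× C (X2) → match; 1× N (X1) → no.
Summing the matching environments: 1 + 1 = 2 matching atoms.

2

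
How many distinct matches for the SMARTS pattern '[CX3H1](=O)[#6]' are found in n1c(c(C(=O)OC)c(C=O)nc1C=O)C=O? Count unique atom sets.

3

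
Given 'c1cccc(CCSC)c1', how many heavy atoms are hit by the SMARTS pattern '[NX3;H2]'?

The query [NX3;H2] means: aliphatic N with 3 total connections, two of them H — an -NH2 nitrogen (amine or amide).
Check the 10 heavy atoms by environment: 2× C (H2, X4) → no; 1× c (aromatic, H0, X3) → no; 5× c (aromatic, H1, X3) → no; 1× S (H0, X2) → no; 1× C (H3, X4) → no.
No environment satisfies the query, so 0 matching atoms.

0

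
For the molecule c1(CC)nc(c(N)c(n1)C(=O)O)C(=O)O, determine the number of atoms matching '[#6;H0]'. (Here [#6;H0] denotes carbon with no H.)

Check the 15 heavy atoms by environment: 2× n (aromatic, H0) → no; 4× c (aromatic, H0) → match; 2× C (H0) → match; 2× O (H0) → no; 2× O (H1) → no; 1× C (H2) → no; 1× C (H3) → no; 1× N (H2) → no.
Summing the matching environments: 4 + 2 = 6 matching atoms.

6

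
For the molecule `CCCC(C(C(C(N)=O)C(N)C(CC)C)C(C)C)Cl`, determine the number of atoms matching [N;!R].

2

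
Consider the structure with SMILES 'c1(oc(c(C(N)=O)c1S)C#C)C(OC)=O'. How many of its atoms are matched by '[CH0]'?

3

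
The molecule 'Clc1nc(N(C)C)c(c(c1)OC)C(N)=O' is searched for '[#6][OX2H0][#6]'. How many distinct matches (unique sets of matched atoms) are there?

[#6][OX2H0][#6] is the SMARTS for an ether: an aliphatic oxygen bridging two carbons with no H on the oxygen.
Exactly one fragment in the molecule meets all constraints, giving 1 match.

1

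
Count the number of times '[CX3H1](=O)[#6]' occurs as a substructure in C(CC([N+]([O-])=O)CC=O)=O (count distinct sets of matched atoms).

2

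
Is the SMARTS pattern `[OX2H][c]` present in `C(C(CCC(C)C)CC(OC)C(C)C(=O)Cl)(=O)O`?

No

The pattern [OX2H][c] describes a hydroxyl oxygen attached to an aromatic carbon — a phenol.
The closest candidate here is a methoxy ether (-OCH3), but the oxygen has H0, not H1. No other fragment satisfies the full query, so there is no match.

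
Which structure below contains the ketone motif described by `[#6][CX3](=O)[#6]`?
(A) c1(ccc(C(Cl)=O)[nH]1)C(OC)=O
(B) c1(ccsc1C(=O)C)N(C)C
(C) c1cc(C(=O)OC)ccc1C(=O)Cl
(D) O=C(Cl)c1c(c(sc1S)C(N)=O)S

[#6][CX3](=O)[#6] describes a carbonyl carbon (no H) flanked by two carbons (a ketone).
(A) has a methyl-ester group (-C(=O)OCH3) but one neighbour of the carbonyl carbon is O, not C.
(B) contains an acetyl/ketone group (-C(=O)CH3), which satisfies every atom and bond constraint.
(C) has a methyl-ester group (-C(=O)OCH3) but one neighbour of the carbonyl carbon is O, not C.
(D) has a primary amide (-C(=O)NH2) but one neighbour of the carbonyl carbon is N, not C.
So the answer is (B).

B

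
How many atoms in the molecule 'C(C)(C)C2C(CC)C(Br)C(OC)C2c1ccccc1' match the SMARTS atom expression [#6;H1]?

11

The query [#6;H1] means: any carbon bearing exactly one hydrogen.
Check the 19 heavy atoms by environment: 6× C (H1) → match; 1× Br (H0) → no; 1× O (H0) → no; 4× C (H3) → no; 1× c (aromatic, H0) → no; 5× c (aromatic, H1) → match; 1× C (H2) → no.
Summing the matching environments: 6 + 5 = 11 matching atoms.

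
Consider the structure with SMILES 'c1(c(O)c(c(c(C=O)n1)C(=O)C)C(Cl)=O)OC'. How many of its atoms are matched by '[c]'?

Check the 17 heavy atoms by environment: 1× n (aromatic) → no; 5× c (aromatic) → match; 5× C → no; 5× O → no; 1× Cl → no.
That gives 5 matching atoms.

5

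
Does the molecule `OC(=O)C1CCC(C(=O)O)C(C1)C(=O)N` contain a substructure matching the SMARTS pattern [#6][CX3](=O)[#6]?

No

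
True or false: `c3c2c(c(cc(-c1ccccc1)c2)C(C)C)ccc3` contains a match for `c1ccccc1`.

The pattern c1ccccc1 describes six aromatic carbons in a ring — a benzene ring.
The molecule carries a phenyl ring, whose atoms satisfy every constraint of the query, so the pattern matches.

True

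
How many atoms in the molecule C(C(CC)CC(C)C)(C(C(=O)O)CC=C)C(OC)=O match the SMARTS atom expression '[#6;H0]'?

Check the 19 heavy atoms by environment: 4× C (H2) → no; 5× C (H1) → no; 4× C (H3) → no; 2× C (H0) → match; 3× O (H0) → no; 1× O (H1) → no.
That gives 2 matching atoms.

2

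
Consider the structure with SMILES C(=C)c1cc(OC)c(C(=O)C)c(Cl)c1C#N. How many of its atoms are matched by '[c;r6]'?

6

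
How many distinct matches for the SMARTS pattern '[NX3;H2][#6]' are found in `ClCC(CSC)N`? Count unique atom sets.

1

[NX3;H2][#6] is the SMARTS for a primary amine: a trivalent nitrogen with two H attached to carbon.
Exactly one fragment in the molecule meets all constraints, giving 1 match.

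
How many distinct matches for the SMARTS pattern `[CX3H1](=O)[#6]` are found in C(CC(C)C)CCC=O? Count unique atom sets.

1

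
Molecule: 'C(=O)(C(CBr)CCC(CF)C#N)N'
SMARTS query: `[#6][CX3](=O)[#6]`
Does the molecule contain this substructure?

No

The pattern [#6][CX3](=O)[#6] describes a carbonyl carbon (no H) flanked by two carbons — a ketone.
The closest candidate here is a primary amide (-C(=O)NH2), but one neighbour of the carbonyl carbon is N, not C. No other fragment satisfies the full query, so there is no match.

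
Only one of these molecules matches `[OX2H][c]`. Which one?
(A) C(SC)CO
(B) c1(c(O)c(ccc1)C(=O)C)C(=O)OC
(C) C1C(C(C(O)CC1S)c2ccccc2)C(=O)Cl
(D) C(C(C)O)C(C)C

B

[OX2H][c] describes a hydroxyl oxygen attached to an aromatic carbon (a phenol).
(A) has a hydroxyl group (-OH) but the -OH is on an aliphatic carbon, not an aromatic c.
(B) contains a hydroxyl group (-OH), which satisfies every atom and bond constraint.
(C) has a hydroxyl group (-OH) but the -OH is on an aliphatic carbon, not an aromatic c.
(D) has a hydroxyl group (-OH) but the -OH is on an aliphatic carbon, not an aromatic c.
So the answer is (B).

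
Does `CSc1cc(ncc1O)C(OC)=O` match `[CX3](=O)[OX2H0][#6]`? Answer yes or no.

Yes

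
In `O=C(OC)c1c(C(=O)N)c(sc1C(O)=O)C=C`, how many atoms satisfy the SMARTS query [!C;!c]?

7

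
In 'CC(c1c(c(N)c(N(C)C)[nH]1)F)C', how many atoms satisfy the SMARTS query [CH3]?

4

The query [CH3] means: aliphatic carbon with exactly three hydrogens.
Check the 13 heavy atoms by environment: 1× n (aromatic, H1) → no; 4× c (aromatic, H0) → no; 1× N (H2) → no; 1× F (H0) → no; 1× N (H0) → no; 4× C (H3) → match; 1× C (H1) → no.
That gives 4 matching atoms.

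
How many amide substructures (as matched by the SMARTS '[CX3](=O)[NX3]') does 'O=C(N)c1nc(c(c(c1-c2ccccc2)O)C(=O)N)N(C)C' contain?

[CX3](=O)[NX3] is the SMARTS for an amide: a carbonyl carbon bonded to a trivalent nitrogen.
The molecule carries 2 separate instances of a primary amide (-C(=O)NH2) meeting every constraint; each maps to a distinct set of atoms, giving 2 matches.

2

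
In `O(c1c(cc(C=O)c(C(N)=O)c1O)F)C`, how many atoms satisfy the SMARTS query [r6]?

6

The query [r6] means: r6 matches atoms in a six-membered ring.
Check the 15 heavy atoms by environment: 6× c (aromatic, in 6-ring) → match; 3× C (acyclic) → no; 4× O (acyclic) → no; 1× N (acyclic) → no; 1× F (acyclic) → no.
That gives 6 matching atoms.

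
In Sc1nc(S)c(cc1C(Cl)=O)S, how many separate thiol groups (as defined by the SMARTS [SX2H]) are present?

[SX2H] is the SMARTS for a thiol: an aliphatic sulfur with two connections, one being H.
The molecule carries 3 separate instances of a thiol (-SH) meeting every constraint; each maps to a distinct set of atoms, giving 3 matches.

3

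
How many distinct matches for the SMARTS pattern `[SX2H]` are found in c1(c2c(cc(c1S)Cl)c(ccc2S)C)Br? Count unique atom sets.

[SX2H] is the SMARTS for a thiol: an aliphatic sulfur with two connections, one being H.
The molecule carries 2 separate instances of a thiol (-SH) meeting every constraint; each maps to a distinct set of atoms, giving 2 matches.

2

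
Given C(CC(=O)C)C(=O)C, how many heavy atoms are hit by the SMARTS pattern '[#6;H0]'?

2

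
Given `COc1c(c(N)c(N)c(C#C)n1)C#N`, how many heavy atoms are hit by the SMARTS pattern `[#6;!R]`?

4

Check the 14 heavy atoms by environment: 1× n (aromatic, in 6-ring) → no; 5× c (aromatic, in 6-ring) → no; 1× O (acyclic) → no; 4× C (acyclic) → match; 3× N (acyclic) → no.
That gives 4 matching atoms.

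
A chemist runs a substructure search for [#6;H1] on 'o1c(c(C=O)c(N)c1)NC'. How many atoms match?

2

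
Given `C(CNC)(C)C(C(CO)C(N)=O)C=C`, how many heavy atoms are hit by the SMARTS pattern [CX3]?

3

The query [CX3] means: C with X3: aliphatic carbon with exactly 3 total connections.
Check the 14 heavy atoms by environment: 7× C (X4) → no; 2× N (X3) → no; 3× C (X3) → match; 1× O (X1) → no; 1× O (X2) → no.
That gives 3 matching atoms.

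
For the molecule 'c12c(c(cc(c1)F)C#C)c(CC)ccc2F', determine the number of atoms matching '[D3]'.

6

The query [D3] means: atom with exactly three heavy-atom neighbours.
Check the 16 heavy atoms by environment: 6× c (aromatic, D3) → match; 4× c (aromatic, D2) → no; 2× C (D2) → no; 2× C (D1) → no; 2× F (D1) → no.
That gives 6 matching atoms.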